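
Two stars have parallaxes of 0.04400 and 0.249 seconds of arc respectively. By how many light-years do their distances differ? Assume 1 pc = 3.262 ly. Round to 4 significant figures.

61.04 ly

d_A = 1/0.04400″ = 22.727 pc; d_B = 1/0.2490″ = 4.0161 pc.
|d_B − d_A| = |4.0161 − 22.727| = 18.711 pc = 18.711 × 3.262 ly = 61.035 ly.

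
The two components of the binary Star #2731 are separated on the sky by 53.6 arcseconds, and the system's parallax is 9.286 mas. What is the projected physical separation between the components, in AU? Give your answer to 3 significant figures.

5770 AU

d = 1/p = 1/0.009286″ = 107.69 pc.
At distance d (pc), an angle of θ arcsec spans θ·d AU: s = 53.6 × 107.69 = 5772.2 AU.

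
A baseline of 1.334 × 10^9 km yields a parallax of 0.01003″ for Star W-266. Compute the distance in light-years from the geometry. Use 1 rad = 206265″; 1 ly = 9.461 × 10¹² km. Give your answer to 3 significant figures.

2900 ly

θ = 0.01003″ = 0.01003/206265 = 4.8627 × 10^-8 rad.
d = B/θ = (1.334 × 10^9) / (4.8627 × 10^-8) = 2.7433 × 10^16 km = (2.7433 × 10^16) / (9.461 × 10^12) ly = 2899.6 ly.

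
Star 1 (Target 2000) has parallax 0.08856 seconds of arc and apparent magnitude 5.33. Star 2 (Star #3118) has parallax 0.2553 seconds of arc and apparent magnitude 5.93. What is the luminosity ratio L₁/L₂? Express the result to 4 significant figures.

L₁/L₂ = 14.44

d₁ = 1/p₁ = 1/0.08856″ = 11.292 pc; d₂ = 1/p₂ = 1/0.2553″ = 3.917 pc.
M₁ = m₁ − 5 log₁₀ d₁ + 5 = 5.33 − 5.2639 + 5 = 5.0661.
M₂ = 5.93 − 2.9648 + 5 = 7.9652.
L₁/L₂ = 10^(0.4(M₂ − M₁)) = 10^(0.4 × 2.8991) = 10^1.15964 = 14.442.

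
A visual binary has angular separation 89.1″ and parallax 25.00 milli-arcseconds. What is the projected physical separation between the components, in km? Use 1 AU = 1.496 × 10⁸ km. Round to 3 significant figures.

5.33 × 10^11 km

d = 1/p = 1/0.02500″ = 40 pc.
At distance d (pc), an angle of θ arcsec spans θ·d AU: s = 89.1 × 40 = 3564 AU.
= 3564 × 1.496 × 10⁸ km = 5.3317 × 10^11 km.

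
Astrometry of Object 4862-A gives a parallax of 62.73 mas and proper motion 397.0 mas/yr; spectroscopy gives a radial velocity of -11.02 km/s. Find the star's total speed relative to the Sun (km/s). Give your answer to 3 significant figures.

d = 1/p = 1/0.06273″ = 15.941 pc.
μ = 397.0 mas/yr = 0.3970 ″/yr.
v_t = 4.740 μ d = 4.740 × 0.3970 × 15.941 = 29.997 km/s.
v = √(v_r² + v_t²) = √((-11.02)² + 29.997²) = √1021.26 = 31.957 km/s.

32.0 km/s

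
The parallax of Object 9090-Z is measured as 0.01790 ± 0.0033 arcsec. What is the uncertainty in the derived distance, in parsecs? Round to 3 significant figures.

10.3 pc

d = 1/p, so σ_d = σ_p / p².
σ_d = 0.00330 / (0.01790)² = 0.00330 / 0.00032041 = 10.299 pc.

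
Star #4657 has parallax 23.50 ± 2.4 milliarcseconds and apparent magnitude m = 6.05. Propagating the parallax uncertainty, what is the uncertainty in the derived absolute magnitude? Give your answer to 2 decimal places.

M = m − 5 log₁₀ d + 5 = m + 5 log₁₀ p + 5, so ∂M/∂p = 5/(p ln 10).
σ_M = (5/ln 10) · (σ_p/p) = 2.1715 × 2.4/23.50 = 2.1715 × 0.10213 = 0.22178.

σ_M = 0.22 mag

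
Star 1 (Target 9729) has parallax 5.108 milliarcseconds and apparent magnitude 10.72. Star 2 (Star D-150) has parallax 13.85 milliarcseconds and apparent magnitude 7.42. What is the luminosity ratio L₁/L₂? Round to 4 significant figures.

L₁/L₂ = 0.3519

d₁ = 1/p₁ = 1/0.005108″ = 195.77 pc; d₂ = 1/p₂ = 1/0.01385″ = 72.202 pc.
M₁ = m₁ − 5 log₁₀ d₁ + 5 = 10.72 − 11.4587 + 5 = 4.2613.
M₂ = 7.42 − 9.2927 + 5 = 3.1273.
L₁/L₂ = 10^(0.4(M₂ − M₁)) = 10^(0.4 × (-1.1340)) = 10^(-0.45360) = 0.35188.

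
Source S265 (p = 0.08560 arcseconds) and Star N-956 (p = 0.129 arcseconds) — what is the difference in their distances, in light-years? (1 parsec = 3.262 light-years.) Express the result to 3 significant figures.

12.8 ly

d_A = 1/0.08560″ = 11.682 pc; d_B = 1/0.1290″ = 7.7519 pc.
|d_B − d_A| = |7.7519 − 11.682| = 3.9301 pc = 3.9301 × 3.262 ly = 12.82 ly.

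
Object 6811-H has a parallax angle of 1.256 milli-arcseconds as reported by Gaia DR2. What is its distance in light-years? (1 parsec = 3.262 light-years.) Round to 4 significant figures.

2597 light years

p = 1.256 milli-arcseconds = 0.001256 arcsec.
d = 1/p = 1/0.001256 = 796.18 pc.
In light-years: 796.18 × 3.262 = 2597.1 ly.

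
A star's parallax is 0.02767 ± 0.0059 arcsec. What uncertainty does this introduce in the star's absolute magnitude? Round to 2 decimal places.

σ_M = 0.46 mag

M = m − 5 log₁₀ d + 5 = m + 5 log₁₀ p + 5, so ∂M/∂p = 5/(p ln 10).
σ_M = (5/ln 10) · (σ_p/p) = 2.1715 × 0.0059/0.02767 = 2.1715 × 0.21323 = 0.46303.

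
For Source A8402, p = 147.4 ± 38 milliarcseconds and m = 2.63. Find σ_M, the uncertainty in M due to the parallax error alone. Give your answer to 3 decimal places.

M = m − 5 log₁₀ d + 5 = m + 5 log₁₀ p + 5, so ∂M/∂p = 5/(p ln 10).
σ_M = (5/ln 10) · (σ_p/p) = 2.1715 × 38/147.4 = 2.1715 × 0.2578 = 0.55981.

σ_M = 0.560 mag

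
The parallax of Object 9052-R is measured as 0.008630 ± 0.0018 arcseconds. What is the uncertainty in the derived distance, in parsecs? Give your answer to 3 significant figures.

24.2 pc

d = 1/p, so σ_d = σ_p / p².
σ_d = 0.00180 / (0.008630)² = 0.00180 / 0.000074477 = 24.169 pc.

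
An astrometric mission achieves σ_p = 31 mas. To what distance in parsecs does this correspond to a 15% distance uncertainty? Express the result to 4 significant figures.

4.839 pc

σ_d/d = σ_p/p, so the condition is σ_p/p ≤ 0.15, i.e. p ≥ σ_p/0.15.
p_min = 31/0.15 = 206.67 mas = 0.20667 arcsec.
d_max = 1/p_min = 1/0.20667 = 4.8386 pc.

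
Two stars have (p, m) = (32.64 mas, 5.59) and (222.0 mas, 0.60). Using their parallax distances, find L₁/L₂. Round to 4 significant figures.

L₁/L₂ = 0.4669

d₁ = 1/p₁ = 1/0.03264″ = 30.637 pc; d₂ = 1/p₂ = 1/0.2220″ = 4.5045 pc.
M₁ = m₁ − 5 log₁₀ d₁ + 5 = 5.59 − 7.4312 + 5 = 3.1588.
M₂ = 0.60 − 3.2682 + 5 = 2.3318.
L₁/L₂ = 10^(0.4(M₂ − M₁)) = 10^(0.4 × (-0.8270)) = 10^(-0.33080) = 0.46687.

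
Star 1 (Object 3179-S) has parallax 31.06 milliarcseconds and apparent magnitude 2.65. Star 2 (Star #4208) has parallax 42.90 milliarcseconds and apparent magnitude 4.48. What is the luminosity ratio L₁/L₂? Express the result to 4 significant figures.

d₁ = 1/p₁ = 1/0.03106″ = 32.196 pc; d₂ = 1/p₂ = 1/0.04290″ = 23.31 pc.
M₁ = m₁ − 5 log₁₀ d₁ + 5 = 2.65 − 7.5390 + 5 = 0.1110.
M₂ = 4.48 − 6.8377 + 5 = 2.6423.
L₁/L₂ = 10^(0.4(M₂ − M₁)) = 10^(0.4 × 2.5313) = 10^1.01252 = 10.292.

L₁/L₂ = 10.29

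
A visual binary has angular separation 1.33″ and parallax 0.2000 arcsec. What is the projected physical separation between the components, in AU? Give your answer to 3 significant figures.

6.65 AU

d = 1/p = 1/0.2000″ = 5 pc.
At distance d (pc), an angle of θ arcsec spans θ·d AU: s = 1.33 × 5 = 6.65 AU.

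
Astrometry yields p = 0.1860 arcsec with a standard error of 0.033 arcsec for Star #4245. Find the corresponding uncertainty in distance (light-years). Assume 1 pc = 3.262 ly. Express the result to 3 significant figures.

3.11 ly

d = 1/p, so σ_d = σ_p / p².
σ_d = 0.0330 / (0.1860)² = 0.0330 / 0.034596 = 0.95387 pc = 0.95387 × 3.262 ly = 3.1115 ly.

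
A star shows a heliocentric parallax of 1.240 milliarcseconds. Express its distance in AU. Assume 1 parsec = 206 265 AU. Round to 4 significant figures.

1.663 × 10^8 AU

p = 1.240 milliarcseconds = 0.001240 arcsec.
d = 1/p = 1/0.001240 = 806.45 pc.
In AU: 806.45 × 206265 = 1.6634 × 10^8 AU.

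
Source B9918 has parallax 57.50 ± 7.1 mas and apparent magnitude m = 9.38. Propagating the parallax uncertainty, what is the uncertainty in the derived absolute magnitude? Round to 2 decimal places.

σ_M = 0.27 mag

M = m − 5 log₁₀ d + 5 = m + 5 log₁₀ p + 5, so ∂M/∂p = 5/(p ln 10).
σ_M = (5/ln 10) · (σ_p/p) = 2.1715 × 7.1/57.50 = 2.1715 × 0.12348 = 0.26814.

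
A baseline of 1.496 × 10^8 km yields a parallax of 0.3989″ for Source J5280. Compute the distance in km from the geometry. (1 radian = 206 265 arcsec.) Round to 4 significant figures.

θ = 0.3989″ = 0.3989/206265 = 1.9339 × 10^-6 rad.
d = B/θ = (1.496 × 10^8) / (1.9339 × 10^-6) = 7.7357 × 10^13 km.

7.736 × 10^13 km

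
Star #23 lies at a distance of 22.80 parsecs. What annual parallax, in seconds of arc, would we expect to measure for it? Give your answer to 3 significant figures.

0.0439 arcsec

p = 1/d = 1/22.8 = 0.04386 arcsec.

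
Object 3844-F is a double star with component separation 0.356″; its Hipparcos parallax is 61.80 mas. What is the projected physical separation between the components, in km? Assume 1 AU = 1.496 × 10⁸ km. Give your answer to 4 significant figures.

8.618 × 10^8 km

d = 1/p = 1/0.06180″ = 16.181 pc.
At distance d (pc), an angle of θ arcsec spans θ·d AU: s = 0.356 × 16.181 = 5.7604 AU.
= 5.7604 × 1.496 × 10⁸ km = 8.6176 × 10^8 km.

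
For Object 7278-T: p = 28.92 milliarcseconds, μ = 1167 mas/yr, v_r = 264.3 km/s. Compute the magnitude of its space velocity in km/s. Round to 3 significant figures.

d = 1/p = 1/0.02892″ = 34.578 pc.
μ = 1167 mas/yr = 1.167 ″/yr.
v_t = 4.740 μ d = 4.740 × 1.167 × 34.578 = 191.27 km/s.
v = √(v_r² + v_t²) = √(264.3² + 191.27²) = √106439 = 326.25 km/s.

326 km/s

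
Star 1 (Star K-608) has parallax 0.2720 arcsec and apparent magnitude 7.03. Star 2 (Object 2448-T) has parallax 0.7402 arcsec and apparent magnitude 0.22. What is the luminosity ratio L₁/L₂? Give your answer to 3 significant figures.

L₁/L₂ = 0.0140

d₁ = 1/p₁ = 1/0.2720″ = 3.6765 pc; d₂ = 1/p₂ = 1/0.7402″ = 1.351 pc.
M₁ = m₁ − 5 log₁₀ d₁ + 5 = 7.03 − 2.8272 + 5 = 9.2028.
M₂ = 0.22 − 0.6533 + 5 = 4.5667.
L₁/L₂ = 10^(0.4(M₂ − M₁)) = 10^(0.4 × (-4.6361)) = 10^(-1.85444) = 0.013982.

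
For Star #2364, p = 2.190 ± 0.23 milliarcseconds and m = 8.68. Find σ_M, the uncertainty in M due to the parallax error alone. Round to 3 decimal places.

σ_M = 0.228 mag

M = m − 5 log₁₀ d + 5 = m + 5 log₁₀ p + 5, so ∂M/∂p = 5/(p ln 10).
σ_M = (5/ln 10) · (σ_p/p) = 2.1715 × 0.23/2.190 = 2.1715 × 0.10502 = 0.22805.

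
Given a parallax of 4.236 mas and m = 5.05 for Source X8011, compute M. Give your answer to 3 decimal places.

d = 1/p = 1/0.004236″ = 236.07 pc.
m − M = 5 log₁₀(236.07) − 5 = 11.8652 − 5 = 6.8652.
M = m − (m − M) = 5.05 − 6.8652 = -1.815.

M = -1.815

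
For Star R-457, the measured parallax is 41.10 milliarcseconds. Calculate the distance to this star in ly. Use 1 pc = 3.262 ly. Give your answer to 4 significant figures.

79.37 ly

p = 41.10 milliarcseconds = 0.04110 arcsec.
d = 1/p = 1/0.04110 = 24.331 pc.
In light-years: 24.331 × 3.262 = 79.368 ly.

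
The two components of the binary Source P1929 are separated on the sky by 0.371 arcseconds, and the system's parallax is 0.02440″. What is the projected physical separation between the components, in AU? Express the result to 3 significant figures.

15.2 AU

d = 1/p = 1/0.02440″ = 40.984 pc.
At distance d (pc), an angle of θ arcsec spans θ·d AU: s = 0.371 × 40.984 = 15.205 AU.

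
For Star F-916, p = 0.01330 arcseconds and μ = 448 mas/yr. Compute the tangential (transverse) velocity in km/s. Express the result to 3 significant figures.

d = 1/p = 1/0.01330″ = 75.188 pc.
μ = 448 mas/yr = 0.448 ″/yr.
v_t = 4.74 × μ × d = 4.74 × 0.448 × 75.188 = 159.66 km/s.

160 km/s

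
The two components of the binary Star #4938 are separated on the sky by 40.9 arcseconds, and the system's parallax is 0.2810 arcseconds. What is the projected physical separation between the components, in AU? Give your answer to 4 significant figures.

d = 1/p = 1/0.2810″ = 3.5587 pc.
At distance d (pc), an angle of θ arcsec spans θ·d AU: s = 40.9 × 3.5587 = 145.55 AU.

145.6 AU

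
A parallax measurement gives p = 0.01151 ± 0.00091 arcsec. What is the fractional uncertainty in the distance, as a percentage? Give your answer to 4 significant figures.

For d = 1/p, |σ_d/d| = |σ_p/p|.
σ_p/p = 0.00091 / 0.01151 = 0.079062 = 7.9062%.

7.906%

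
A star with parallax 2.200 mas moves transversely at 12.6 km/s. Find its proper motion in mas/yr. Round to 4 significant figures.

5.848 mas/yr

d = 1/p = 1/0.002200″ = 454.55 pc.
μ = v_t / (4.74 d) = 12.6 / (4.74 × 454.55) = 12.6 / 2154.6 = 0.005848 ″/yr = 5.848 mas/yr.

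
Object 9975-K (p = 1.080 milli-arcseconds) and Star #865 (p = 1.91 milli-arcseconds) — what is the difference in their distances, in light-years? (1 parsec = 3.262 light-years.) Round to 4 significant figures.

d_A = 1/0.001080″ = 925.93 pc; d_B = 1/0.001910″ = 523.56 pc.
|d_B − d_A| = |523.56 − 925.93| = 402.37 pc = 402.37 × 3.262 ly = 1312.5 ly.

1313 ly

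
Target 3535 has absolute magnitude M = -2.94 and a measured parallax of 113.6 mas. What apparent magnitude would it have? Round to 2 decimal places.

d = 1/p = 1/0.1136″ = 8.8028 pc.
m − M = 5 log₁₀ d − 5 = 5 log₁₀(8.8028) − 5 = 4.7231 − 5 = -0.2769.
m = M + (m − M) = -2.94 + (-0.2769) = -3.22.

m = -3.22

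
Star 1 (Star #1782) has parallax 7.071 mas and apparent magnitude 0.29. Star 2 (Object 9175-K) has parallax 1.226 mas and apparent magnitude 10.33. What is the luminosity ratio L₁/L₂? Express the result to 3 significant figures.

d₁ = 1/p₁ = 1/0.007071″ = 141.42 pc; d₂ = 1/p₂ = 1/0.001226″ = 815.66 pc.
M₁ = m₁ − 5 log₁₀ d₁ + 5 = 0.29 − 10.7526 + 5 = -5.4626.
M₂ = 10.33 − 14.5575 + 5 = 0.7725.
L₁/L₂ = 10^(0.4(M₂ − M₁)) = 10^(0.4 × 6.2351) = 10^2.49404 = 311.92.

L₁/L₂ = 312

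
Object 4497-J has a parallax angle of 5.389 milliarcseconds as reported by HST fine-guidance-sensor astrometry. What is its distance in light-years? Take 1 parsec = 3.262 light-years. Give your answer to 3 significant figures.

605 light years

p = 5.389 milliarcseconds = 0.005389 arcsec.
d = 1/p = 1/0.005389 = 185.56 pc.
In light-years: 185.56 × 3.262 = 605.3 ly.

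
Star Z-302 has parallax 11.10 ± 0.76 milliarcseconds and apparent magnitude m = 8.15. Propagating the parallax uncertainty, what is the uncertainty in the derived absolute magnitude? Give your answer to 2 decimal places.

σ_M = 0.15 mag

M = m − 5 log₁₀ d + 5 = m + 5 log₁₀ p + 5, so ∂M/∂p = 5/(p ln 10).
σ_M = (5/ln 10) · (σ_p/p) = 2.1715 × 0.76/11.10 = 2.1715 × 0.068468 = 0.14868.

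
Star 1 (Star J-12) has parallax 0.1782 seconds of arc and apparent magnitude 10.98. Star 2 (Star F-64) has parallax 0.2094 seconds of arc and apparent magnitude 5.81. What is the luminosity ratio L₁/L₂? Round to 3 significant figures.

d₁ = 1/p₁ = 1/0.1782″ = 5.6117 pc; d₂ = 1/p₂ = 1/0.2094″ = 4.7755 pc.
M₁ = m₁ − 5 log₁₀ d₁ + 5 = 10.98 − 3.7455 + 5 = 12.2345.
M₂ = 5.81 − 3.3951 + 5 = 7.4149.
L₁/L₂ = 10^(0.4(M₂ − M₁)) = 10^(0.4 × (-4.8196)) = 10^(-1.92784) = 0.011808.

L₁/L₂ = 0.0118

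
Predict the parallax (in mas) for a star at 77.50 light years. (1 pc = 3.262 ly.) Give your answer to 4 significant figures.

d = 77.50 ly ÷ 3.262 = 23.758 pc.
p = 1/d = 1/23.758 = 0.042091 arcsec.
= 0.042091 × 1000 = 42.091 mas.

42.09 mas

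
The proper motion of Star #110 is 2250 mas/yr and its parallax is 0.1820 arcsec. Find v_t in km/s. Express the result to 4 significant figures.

d = 1/p = 1/0.1820″ = 5.4945 pc.
μ = 2250 mas/yr = 2.25 ″/yr.
v_t = 4.74 × μ × d = 4.74 × 2.25 × 5.4945 = 58.599 km/s.

58.60 km/s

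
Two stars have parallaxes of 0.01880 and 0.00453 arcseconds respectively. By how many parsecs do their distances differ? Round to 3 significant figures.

168 pc

d_A = 1/0.01880″ = 53.191 pc; d_B = 1/0.004530″ = 220.75 pc.
|d_B − d_A| = |220.75 − 53.191| = 167.56 pc.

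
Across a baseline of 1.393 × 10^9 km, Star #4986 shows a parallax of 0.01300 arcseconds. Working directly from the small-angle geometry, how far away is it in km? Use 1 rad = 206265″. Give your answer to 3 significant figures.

θ = 0.01300″ = 0.01300/206265 = 6.3026 × 10^-8 rad.
d = B/θ = (1.393 × 10^9) / (6.3026 × 10^-8) = 2.2102 × 10^16 km.

2.21 × 10^16 km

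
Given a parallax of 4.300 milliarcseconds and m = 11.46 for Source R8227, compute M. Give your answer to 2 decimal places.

d = 1/p = 1/0.004300″ = 232.56 pc.
m − M = 5 log₁₀(232.56) − 5 = 11.8327 − 5 = 6.8327.
M = m − (m − M) = 11.46 − 6.8327 = 4.63.

M = 4.63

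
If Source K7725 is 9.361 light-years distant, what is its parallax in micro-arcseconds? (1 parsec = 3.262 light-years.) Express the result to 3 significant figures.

348000 μas

d = 9.361 ly ÷ 3.262 = 2.8697 pc.
p = 1/d = 1/2.8697 = 0.34847 arcsec.
= 0.34847 × 10⁶ = 3.4847 × 10^5 μas.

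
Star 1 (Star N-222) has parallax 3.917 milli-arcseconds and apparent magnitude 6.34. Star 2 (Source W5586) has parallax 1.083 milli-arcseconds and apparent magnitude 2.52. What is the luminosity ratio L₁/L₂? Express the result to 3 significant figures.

d₁ = 1/p₁ = 1/0.003917″ = 255.3 pc; d₂ = 1/p₂ = 1/0.001083″ = 923.36 pc.
M₁ = m₁ − 5 log₁₀ d₁ + 5 = 6.34 − 12.0353 + 5 = -0.6953.
M₂ = 2.52 − 14.8269 + 5 = -7.3069.
L₁/L₂ = 10^(0.4(M₂ − M₁)) = 10^(0.4 × (-6.6116)) = 10^(-2.64464) = 0.0022665.

L₁/L₂ = 0.00227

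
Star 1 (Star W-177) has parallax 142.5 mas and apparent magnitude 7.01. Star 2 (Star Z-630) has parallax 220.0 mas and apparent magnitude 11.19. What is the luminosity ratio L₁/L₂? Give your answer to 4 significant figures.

L₁/L₂ = 112.0

d₁ = 1/p₁ = 1/0.1425″ = 7.0175 pc; d₂ = 1/p₂ = 1/0.2200″ = 4.5455 pc.
M₁ = m₁ − 5 log₁₀ d₁ + 5 = 7.01 − 4.2309 + 5 = 7.7791.
M₂ = 11.19 − 3.2879 + 5 = 12.9021.
L₁/L₂ = 10^(0.4(M₂ − M₁)) = 10^(0.4 × 5.1230) = 10^2.04920 = 112.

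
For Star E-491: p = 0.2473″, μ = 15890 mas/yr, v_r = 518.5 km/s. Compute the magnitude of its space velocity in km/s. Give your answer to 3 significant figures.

601 km/s

d = 1/p = 1/0.2473″ = 4.0437 pc.
μ = 15890 mas/yr = 15.89 ″/yr.
v_t = 4.740 μ d = 4.740 × 15.89 × 4.0437 = 304.57 km/s.
v = √(v_r² + v_t²) = √(518.5² + 304.57²) = √361605 = 601.34 km/s.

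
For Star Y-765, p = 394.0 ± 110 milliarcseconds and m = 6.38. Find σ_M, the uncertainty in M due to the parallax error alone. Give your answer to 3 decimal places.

M = m − 5 log₁₀ d + 5 = m + 5 log₁₀ p + 5, so ∂M/∂p = 5/(p ln 10).
σ_M = (5/ln 10) · (σ_p/p) = 2.1715 × 110/394.0 = 2.1715 × 0.27919 = 0.60626.

σ_M = 0.606 mag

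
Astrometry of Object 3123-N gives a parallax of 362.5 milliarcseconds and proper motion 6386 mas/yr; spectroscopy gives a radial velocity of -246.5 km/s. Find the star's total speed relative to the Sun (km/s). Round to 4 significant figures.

260.3 km/s

d = 1/p = 1/0.3625″ = 2.7586 pc.
μ = 6386 mas/yr = 6.386 ″/yr.
v_t = 4.740 μ d = 4.740 × 6.386 × 2.7586 = 83.502 km/s.
v = √(v_r² + v_t²) = √((-246.5)² + 83.502²) = √67734.8 = 260.26 km/s.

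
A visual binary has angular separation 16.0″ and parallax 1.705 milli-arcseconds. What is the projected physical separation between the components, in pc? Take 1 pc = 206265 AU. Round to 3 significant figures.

d = 1/p = 1/0.001705″ = 586.51 pc.
At distance d (pc), an angle of θ arcsec spans θ·d AU: s = 16.0 × 586.51 = 9384.2 AU.
= 9384.2 / 206265 = 0.045496 pc.

0.0455 pc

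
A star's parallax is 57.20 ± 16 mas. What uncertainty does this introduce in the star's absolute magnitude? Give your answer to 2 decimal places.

σ_M = 0.61 mag

M = m − 5 log₁₀ d + 5 = m + 5 log₁₀ p + 5, so ∂M/∂p = 5/(p ln 10).
σ_M = (5/ln 10) · (σ_p/p) = 2.1715 × 16/57.20 = 2.1715 × 0.27972 = 0.60741.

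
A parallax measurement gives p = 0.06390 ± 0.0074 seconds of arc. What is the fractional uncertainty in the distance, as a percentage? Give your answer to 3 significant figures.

For d = 1/p, |σ_d/d| = |σ_p/p|.
σ_p/p = 0.0074 / 0.06390 = 0.11581 = 11.581%.

11.6%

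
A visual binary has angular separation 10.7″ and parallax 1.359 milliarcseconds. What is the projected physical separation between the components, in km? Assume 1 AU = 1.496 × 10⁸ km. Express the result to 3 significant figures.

1.18 × 10^12 km

d = 1/p = 1/0.001359″ = 735.84 pc.
At distance d (pc), an angle of θ arcsec spans θ·d AU: s = 10.7 × 735.84 = 7873.5 AU.
= 7873.5 × 1.496 × 10⁸ km = 1.1779 × 10^12 km.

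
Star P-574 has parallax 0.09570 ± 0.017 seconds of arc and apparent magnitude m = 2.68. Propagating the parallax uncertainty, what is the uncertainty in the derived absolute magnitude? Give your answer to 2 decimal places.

σ_M = 0.39 mag

M = m − 5 log₁₀ d + 5 = m + 5 log₁₀ p + 5, so ∂M/∂p = 5/(p ln 10).
σ_M = (5/ln 10) · (σ_p/p) = 2.1715 × 0.017/0.09570 = 2.1715 × 0.17764 = 0.38575.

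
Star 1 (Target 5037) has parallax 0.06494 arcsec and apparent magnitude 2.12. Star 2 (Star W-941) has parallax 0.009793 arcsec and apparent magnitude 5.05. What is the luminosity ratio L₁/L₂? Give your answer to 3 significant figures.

d₁ = 1/p₁ = 1/0.06494″ = 15.399 pc; d₂ = 1/p₂ = 1/0.009793″ = 102.11 pc.
M₁ = m₁ − 5 log₁₀ d₁ + 5 = 2.12 − 5.9375 + 5 = 1.1825.
M₂ = 5.05 − 10.0453 + 5 = 0.0047.
L₁/L₂ = 10^(0.4(M₂ − M₁)) = 10^(0.4 × (-1.1778)) = 10^(-0.47112) = 0.33797.

L₁/L₂ = 0.338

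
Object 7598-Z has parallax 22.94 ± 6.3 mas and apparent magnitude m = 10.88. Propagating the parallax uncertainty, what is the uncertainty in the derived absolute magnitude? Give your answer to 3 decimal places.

σ_M = 0.596 mag

M = m − 5 log₁₀ d + 5 = m + 5 log₁₀ p + 5, so ∂M/∂p = 5/(p ln 10).
σ_M = (5/ln 10) · (σ_p/p) = 2.1715 × 6.3/22.94 = 2.1715 × 0.27463 = 0.59636.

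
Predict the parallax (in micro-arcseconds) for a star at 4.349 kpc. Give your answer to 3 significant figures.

230 μas

d = 4.349 kpc = 4349 pc.
p = 1/d = 1/4349 = 0.00022994 arcsec.
= 0.00022994 × 10⁶ = 229.94 μas.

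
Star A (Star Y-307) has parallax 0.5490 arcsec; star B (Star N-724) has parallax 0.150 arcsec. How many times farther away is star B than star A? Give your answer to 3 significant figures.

Since d = 1/p, d_B/d_A = p_A/p_B.
= 0.5490 / 0.150 = 3.66.

3.66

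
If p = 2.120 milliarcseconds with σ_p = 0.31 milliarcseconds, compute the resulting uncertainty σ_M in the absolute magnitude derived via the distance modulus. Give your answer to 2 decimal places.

M = m − 5 log₁₀ d + 5 = m + 5 log₁₀ p + 5, so ∂M/∂p = 5/(p ln 10).
σ_M = (5/ln 10) · (σ_p/p) = 2.1715 × 0.31/2.120 = 2.1715 × 0.14623 = 0.31754.

σ_M = 0.32 mag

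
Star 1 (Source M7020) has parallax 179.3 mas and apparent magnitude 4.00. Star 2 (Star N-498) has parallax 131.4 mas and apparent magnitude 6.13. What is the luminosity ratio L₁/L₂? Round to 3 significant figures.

L₁/L₂ = 3.82

d₁ = 1/p₁ = 1/0.1793″ = 5.5772 pc; d₂ = 1/p₂ = 1/0.1314″ = 7.6104 pc.
M₁ = m₁ − 5 log₁₀ d₁ + 5 = 4.00 − 3.7321 + 5 = 5.2679.
M₂ = 6.13 − 4.4070 + 5 = 6.7230.
L₁/L₂ = 10^(0.4(M₂ − M₁)) = 10^(0.4 × 1.4551) = 10^0.58204 = 3.8198.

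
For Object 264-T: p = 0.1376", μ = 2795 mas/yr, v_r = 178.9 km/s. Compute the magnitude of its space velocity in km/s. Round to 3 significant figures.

203 km/s

d = 1/p = 1/0.1376″ = 7.2674 pc.
μ = 2795 mas/yr = 2.795 ″/yr.
v_t = 4.740 μ d = 4.740 × 2.795 × 7.2674 = 96.281 km/s.
v = √(v_r² + v_t²) = √(178.9² + 96.281²) = √41275.2 = 203.16 km/s.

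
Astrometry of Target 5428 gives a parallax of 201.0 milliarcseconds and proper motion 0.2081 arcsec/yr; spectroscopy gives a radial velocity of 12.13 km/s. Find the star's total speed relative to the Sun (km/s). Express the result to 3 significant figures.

d = 1/p = 1/0.2010″ = 4.9751 pc.
v_t = 4.740 μ d = 4.740 × 0.2081 × 4.9751 = 4.9074 km/s.
v = √(v_r² + v_t²) = √(12.13² + 4.9074²) = √171.219 = 13.085 km/s.

13.1 km/s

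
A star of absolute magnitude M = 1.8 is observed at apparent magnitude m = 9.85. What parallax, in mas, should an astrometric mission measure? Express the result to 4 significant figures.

m − M = 9.85 − 1.8 = 8.05.
d = 10^((m−M)/5 + 1) = 10^2.610 = 407.38 pc.
p = 1/d = 1/407.38 = 0.0024547 arcsec = 2.4547 mas.

2.455 mas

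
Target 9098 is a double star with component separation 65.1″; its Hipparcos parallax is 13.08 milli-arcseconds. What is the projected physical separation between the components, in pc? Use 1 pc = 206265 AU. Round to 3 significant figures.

d = 1/p = 1/0.01308″ = 76.453 pc.
At distance d (pc), an angle of θ arcsec spans θ·d AU: s = 65.1 × 76.453 = 4977.1 AU.
= 4977.1 / 206265 = 0.024130 pc.

0.0241 pc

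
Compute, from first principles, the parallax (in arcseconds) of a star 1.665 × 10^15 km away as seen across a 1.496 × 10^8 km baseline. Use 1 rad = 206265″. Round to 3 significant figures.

0.0185 arcsec

θ ≈ B/d = (1.496 × 10^8) / (1.665 × 10^15) = 8.9850 × 10^-8 rad.
In arcseconds: 8.9850 × 10^-8 × 206265 = 0.018533″.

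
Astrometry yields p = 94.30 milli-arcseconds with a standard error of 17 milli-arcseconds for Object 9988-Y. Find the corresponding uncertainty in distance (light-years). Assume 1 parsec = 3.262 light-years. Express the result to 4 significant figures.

6.236 ly

d = 1/p, so σ_d = σ_p / p².
σ_d = 0.0170 / (0.09430)² = 0.0170 / 0.0088925 = 1.9117 pc = 1.9117 × 3.262 ly = 6.236 ly.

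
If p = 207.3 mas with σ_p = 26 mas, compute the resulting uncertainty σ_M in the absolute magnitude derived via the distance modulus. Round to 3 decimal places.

M = m − 5 log₁₀ d + 5 = m + 5 log₁₀ p + 5, so ∂M/∂p = 5/(p ln 10).
σ_M = (5/ln 10) · (σ_p/p) = 2.1715 × 26/207.3 = 2.1715 × 0.12542 = 0.27235.

σ_M = 0.272 mag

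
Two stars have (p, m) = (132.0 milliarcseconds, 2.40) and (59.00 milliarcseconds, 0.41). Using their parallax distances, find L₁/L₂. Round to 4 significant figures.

L₁/L₂ = 0.03196

d₁ = 1/p₁ = 1/0.1320″ = 7.5758 pc; d₂ = 1/p₂ = 1/0.05900″ = 16.949 pc.
M₁ = m₁ − 5 log₁₀ d₁ + 5 = 2.40 − 4.3971 + 5 = 3.0029.
M₂ = 0.41 − 6.1457 + 5 = -0.7357.
L₁/L₂ = 10^(0.4(M₂ − M₁)) = 10^(0.4 × (-3.7386)) = 10^(-1.49544) = 0.031957.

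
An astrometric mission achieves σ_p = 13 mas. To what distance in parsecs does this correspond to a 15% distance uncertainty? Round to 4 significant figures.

11.54 pc

σ_d/d = σ_p/p, so the condition is σ_p/p ≤ 0.15, i.e. p ≥ σ_p/0.15.
p_min = 13/0.15 = 86.667 mas = 0.086667 arcsec.
d_max = 1/p_min = 1/0.086667 = 11.538 pc.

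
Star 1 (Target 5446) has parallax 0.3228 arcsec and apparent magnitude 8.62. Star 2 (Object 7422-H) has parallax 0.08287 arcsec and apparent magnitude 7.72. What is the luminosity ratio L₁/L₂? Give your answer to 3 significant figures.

d₁ = 1/p₁ = 1/0.3228″ = 3.0979 pc; d₂ = 1/p₂ = 1/0.08287″ = 12.067 pc.
M₁ = m₁ − 5 log₁₀ d₁ + 5 = 8.62 − 2.4553 + 5 = 11.1647.
M₂ = 7.72 − 5.4080 + 5 = 7.3120.
L₁/L₂ = 10^(0.4(M₂ − M₁)) = 10^(0.4 × (-3.8527)) = 10^(-1.54108) = 0.028769.

L₁/L₂ = 0.0288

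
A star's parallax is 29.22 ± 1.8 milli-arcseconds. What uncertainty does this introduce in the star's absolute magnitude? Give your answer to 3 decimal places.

M = m − 5 log₁₀ d + 5 = m + 5 log₁₀ p + 5, so ∂M/∂p = 5/(p ln 10).
σ_M = (5/ln 10) · (σ_p/p) = 2.1715 × 1.8/29.22 = 2.1715 × 0.061602 = 0.13377.

σ_M = 0.134 mag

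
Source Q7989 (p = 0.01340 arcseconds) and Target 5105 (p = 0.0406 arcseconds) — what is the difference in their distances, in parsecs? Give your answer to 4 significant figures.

d_A = 1/0.01340″ = 74.627 pc; d_B = 1/0.04060″ = 24.631 pc.
|d_B − d_A| = |24.631 − 74.627| = 49.996 pc.

50.00 pc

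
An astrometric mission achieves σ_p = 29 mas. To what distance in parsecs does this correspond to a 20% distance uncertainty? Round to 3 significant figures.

σ_d/d = σ_p/p, so the condition is σ_p/p ≤ 0.20, i.e. p ≥ σ_p/0.20.
p_min = 29/0.20 = 145 mas = 0.145 arcsec.
d_max = 1/p_min = 1/0.145 = 6.8966 pc.

6.90 pc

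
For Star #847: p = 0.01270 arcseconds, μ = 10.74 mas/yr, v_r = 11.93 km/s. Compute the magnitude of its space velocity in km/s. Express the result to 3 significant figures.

d = 1/p = 1/0.01270″ = 78.74 pc.
μ = 10.74 mas/yr = 0.01074 ″/yr.
v_t = 4.740 μ d = 4.740 × 0.01074 × 78.74 = 4.0085 km/s.
v = √(v_r² + v_t²) = √(11.93² + 4.0085²) = √158.393 = 12.585 km/s.

12.6 km/s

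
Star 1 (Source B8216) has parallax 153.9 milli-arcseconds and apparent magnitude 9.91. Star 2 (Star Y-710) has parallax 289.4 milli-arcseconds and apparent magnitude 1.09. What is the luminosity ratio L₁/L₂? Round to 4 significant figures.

d₁ = 1/p₁ = 1/0.1539″ = 6.4977 pc; d₂ = 1/p₂ = 1/0.2894″ = 3.4554 pc.
M₁ = m₁ − 5 log₁₀ d₁ + 5 = 9.91 − 4.0638 + 5 = 10.8462.
M₂ = 1.09 − 2.6925 + 5 = 3.3975.
L₁/L₂ = 10^(0.4(M₂ − M₁)) = 10^(0.4 × (-7.4487)) = 10^(-2.97948) = 0.0010484.

L₁/L₂ = 0.001048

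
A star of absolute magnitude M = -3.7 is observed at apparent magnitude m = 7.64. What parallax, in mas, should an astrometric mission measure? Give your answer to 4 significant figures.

m − M = 7.64 − (-3.7) = 11.34.
d = 10^((m−M)/5 + 1) = 10^3.268 = 1853.5 pc.
p = 1/d = 1/1853.5 = 0.00053952 arcsec = 0.53952 mas.

0.5395 mas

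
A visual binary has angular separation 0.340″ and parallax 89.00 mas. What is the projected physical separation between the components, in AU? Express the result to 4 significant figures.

3.820 AU

d = 1/p = 1/0.08900″ = 11.236 pc.
At distance d (pc), an angle of θ arcsec spans θ·d AU: s = 0.340 × 11.236 = 3.8202 AU.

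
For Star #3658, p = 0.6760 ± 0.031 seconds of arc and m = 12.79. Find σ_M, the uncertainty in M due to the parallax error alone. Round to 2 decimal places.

σ_M = 0.10 mag

M = m − 5 log₁₀ d + 5 = m + 5 log₁₀ p + 5, so ∂M/∂p = 5/(p ln 10).
σ_M = (5/ln 10) · (σ_p/p) = 2.1715 × 0.031/0.6760 = 2.1715 × 0.045858 = 0.099581.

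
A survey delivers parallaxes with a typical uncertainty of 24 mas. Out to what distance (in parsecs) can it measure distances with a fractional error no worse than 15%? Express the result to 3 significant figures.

6.25 pc

σ_d/d = σ_p/p, so the condition is σ_p/p ≤ 0.15, i.e. p ≥ σ_p/0.15.
p_min = 24/0.15 = 160 mas = 0.16 arcsec.
d_max = 1/p_min = 1/0.16 = 6.25 pc.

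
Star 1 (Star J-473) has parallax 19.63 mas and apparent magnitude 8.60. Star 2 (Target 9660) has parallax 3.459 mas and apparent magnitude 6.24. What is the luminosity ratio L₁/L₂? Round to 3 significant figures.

d₁ = 1/p₁ = 1/0.01963″ = 50.942 pc; d₂ = 1/p₂ = 1/0.003459″ = 289.1 pc.
M₁ = m₁ − 5 log₁₀ d₁ + 5 = 8.60 − 8.5354 + 5 = 5.0646.
M₂ = 6.24 − 12.3052 + 5 = -1.0652.
L₁/L₂ = 10^(0.4(M₂ − M₁)) = 10^(0.4 × (-6.1298)) = 10^(-2.45192) = 0.0035325.

L₁/L₂ = 0.00353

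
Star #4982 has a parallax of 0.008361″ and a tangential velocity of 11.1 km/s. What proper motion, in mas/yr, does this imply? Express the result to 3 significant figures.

d = 1/p = 1/0.008361″ = 119.6 pc.
μ = v_t / (4.74 d) = 11.1 / (4.74 × 119.6) = 11.1 / 566.9 = 0.01958 ″/yr = 19.58 mas/yr.

19.6 mas/yr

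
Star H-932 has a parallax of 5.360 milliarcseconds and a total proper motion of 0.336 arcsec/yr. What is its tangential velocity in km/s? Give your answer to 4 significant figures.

d = 1/p = 1/0.005360″ = 186.57 pc.
v_t = 4.74 × μ × d = 4.74 × 0.336 × 186.57 = 297.14 km/s.

297.1 km/s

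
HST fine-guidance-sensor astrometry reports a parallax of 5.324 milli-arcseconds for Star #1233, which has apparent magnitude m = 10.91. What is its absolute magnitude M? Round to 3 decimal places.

M = 4.541

d = 1/p = 1/0.005324″ = 187.83 pc.
m − M = 5 log₁₀(187.83) − 5 = 11.3688 − 5 = 6.3688.
M = m − (m − M) = 10.91 − 6.3688 = 4.541.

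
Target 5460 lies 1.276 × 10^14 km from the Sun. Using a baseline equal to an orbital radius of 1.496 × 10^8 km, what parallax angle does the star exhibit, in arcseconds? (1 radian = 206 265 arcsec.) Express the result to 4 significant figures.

0.2418 arcsec

θ ≈ B/d = (1.496 × 10^8) / (1.276 × 10^14) = 1.1724 × 10^-6 rad.
In arcseconds: 1.1724 × 10^-6 × 206265 = 0.24183″.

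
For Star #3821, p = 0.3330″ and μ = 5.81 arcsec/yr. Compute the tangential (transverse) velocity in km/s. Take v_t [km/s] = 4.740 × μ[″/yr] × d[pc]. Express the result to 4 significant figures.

d = 1/p = 1/0.3330″ = 3.003 pc.
v_t = 4.74 × μ × d = 4.74 × 5.81 × 3.003 = 82.701 km/s.

82.70 km/s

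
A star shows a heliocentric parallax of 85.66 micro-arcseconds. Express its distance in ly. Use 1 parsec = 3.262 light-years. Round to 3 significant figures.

38100 ly

p = 85.66 micro-arcseconds = 0.00008566 arcsec.
d = 1/p = 1/0.00008566 = 11674 pc.
In light-years: 11674 × 3.262 = 38081 ly.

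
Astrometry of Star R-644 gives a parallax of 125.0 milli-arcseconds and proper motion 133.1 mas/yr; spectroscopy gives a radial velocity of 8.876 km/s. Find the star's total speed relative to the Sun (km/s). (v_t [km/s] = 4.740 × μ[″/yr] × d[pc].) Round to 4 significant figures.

10.21 km/s

d = 1/p = 1/0.1250″ = 8 pc.
μ = 133.1 mas/yr = 0.1331 ″/yr.
v_t = 4.740 μ d = 4.740 × 0.1331 × 8 = 5.0472 km/s.
v = √(v_r² + v_t²) = √(8.876² + 5.0472²) = √104.258 = 10.211 km/s.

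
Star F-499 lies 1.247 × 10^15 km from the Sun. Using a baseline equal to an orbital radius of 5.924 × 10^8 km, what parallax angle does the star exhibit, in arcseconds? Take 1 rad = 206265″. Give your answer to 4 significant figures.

θ ≈ B/d = (5.924 × 10^8) / (1.247 × 10^15) = 4.7506 × 10^-7 rad.
In arcseconds: 4.7506 × 10^-7 × 206265 = 0.097988″.

0.09799 arcsec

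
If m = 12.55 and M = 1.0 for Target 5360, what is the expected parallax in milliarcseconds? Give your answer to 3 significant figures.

0.490 mas

m − M = 12.55 − 1.0 = 11.55.
d = 10^((m−M)/5 + 1) = 10^3.310 = 2041.7 pc.
p = 1/d = 1/2041.7 = 0.00048979 arcsec = 0.48979 mas.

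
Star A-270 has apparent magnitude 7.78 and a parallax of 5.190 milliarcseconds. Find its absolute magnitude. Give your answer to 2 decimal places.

M = 1.36

d = 1/p = 1/0.005190″ = 192.68 pc.
m − M = 5 log₁₀(192.68) − 5 = 11.4242 − 5 = 6.4242.
M = m − (m − M) = 7.78 − 6.4242 = 1.36.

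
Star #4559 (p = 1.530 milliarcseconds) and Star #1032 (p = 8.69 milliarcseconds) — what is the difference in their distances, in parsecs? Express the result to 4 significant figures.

538.5 pc

d_A = 1/0.001530″ = 653.59 pc; d_B = 1/0.008690″ = 115.07 pc.
|d_B − d_A| = |115.07 − 653.59| = 538.52 pc.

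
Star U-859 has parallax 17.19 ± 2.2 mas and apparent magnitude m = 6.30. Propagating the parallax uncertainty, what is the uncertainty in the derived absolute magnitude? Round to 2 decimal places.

M = m − 5 log₁₀ d + 5 = m + 5 log₁₀ p + 5, so ∂M/∂p = 5/(p ln 10).
σ_M = (5/ln 10) · (σ_p/p) = 2.1715 × 2.2/17.19 = 2.1715 × 0.12798 = 0.27791.

σ_M = 0.28 mag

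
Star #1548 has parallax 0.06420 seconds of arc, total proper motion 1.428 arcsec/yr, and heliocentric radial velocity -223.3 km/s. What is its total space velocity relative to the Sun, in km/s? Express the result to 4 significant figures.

d = 1/p = 1/0.06420″ = 15.576 pc.
v_t = 4.740 μ d = 4.740 × 1.428 × 15.576 = 105.43 km/s.
v = √(v_r² + v_t²) = √((-223.3)² + 105.43²) = √60978.4 = 246.94 km/s.

246.9 km/s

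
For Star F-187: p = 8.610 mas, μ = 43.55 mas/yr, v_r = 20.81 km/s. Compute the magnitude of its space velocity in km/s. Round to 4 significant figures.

31.75 km/s

d = 1/p = 1/0.008610″ = 116.14 pc.
μ = 43.55 mas/yr = 0.04355 ″/yr.
v_t = 4.740 μ d = 4.740 × 0.04355 × 116.14 = 23.974 km/s.
v = √(v_r² + v_t²) = √(20.81² + 23.974²) = √1007.81 = 31.746 km/s.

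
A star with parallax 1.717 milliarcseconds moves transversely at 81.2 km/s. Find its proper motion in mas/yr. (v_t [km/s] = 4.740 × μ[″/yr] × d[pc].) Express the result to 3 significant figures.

29.4 mas/yr

d = 1/p = 1/0.001717″ = 582.41 pc.
μ = v_t / (4.74 d) = 81.2 / (4.74 × 582.41) = 81.2 / 2760.6 = 0.029414 ″/yr = 29.414 mas/yr.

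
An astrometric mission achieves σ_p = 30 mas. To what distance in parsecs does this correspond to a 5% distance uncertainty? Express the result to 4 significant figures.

1.667 pc

σ_d/d = σ_p/p, so the condition is σ_p/p ≤ 0.05, i.e. p ≥ σ_p/0.05.
p_min = 30/0.05 = 600 mas = 0.6 arcsec.
d_max = 1/p_min = 1/0.6 = 1.6667 pc.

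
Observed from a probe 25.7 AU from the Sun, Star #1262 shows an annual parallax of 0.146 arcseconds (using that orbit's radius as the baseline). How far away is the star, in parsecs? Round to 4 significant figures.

With baseline B (in AU) and parallax p (in arcsec), d = B/p parsecs.
d = 25.7 / 0.146 = 176.03 pc.

176.0 pc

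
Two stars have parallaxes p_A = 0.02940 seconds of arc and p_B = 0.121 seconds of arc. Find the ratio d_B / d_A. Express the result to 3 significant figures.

Since d = 1/p, d_B/d_A = p_A/p_B.
= 0.02940 / 0.121 = 0.24298.

0.243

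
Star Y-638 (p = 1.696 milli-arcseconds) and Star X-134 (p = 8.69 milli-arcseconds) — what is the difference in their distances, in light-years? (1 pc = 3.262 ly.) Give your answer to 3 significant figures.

d_A = 1/0.001696″ = 589.62 pc; d_B = 1/0.008690″ = 115.07 pc.
|d_B − d_A| = |115.07 − 589.62| = 474.55 pc = 474.55 × 3.262 ly = 1548 ly.

1550 ly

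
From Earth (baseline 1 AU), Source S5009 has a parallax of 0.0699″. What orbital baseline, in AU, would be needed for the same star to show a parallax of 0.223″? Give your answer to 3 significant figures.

Parallax scales linearly with baseline: p ∝ B, so B = p_target / p_Earth × 1 AU.
B = 0.223 / 0.0699 = 3.1903 AU.

3.19 AU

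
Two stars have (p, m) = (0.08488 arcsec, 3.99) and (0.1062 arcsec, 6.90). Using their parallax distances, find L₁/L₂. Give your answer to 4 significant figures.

L₁/L₂ = 22.84

d₁ = 1/p₁ = 1/0.08488″ = 11.781 pc; d₂ = 1/p₂ = 1/0.1062″ = 9.4162 pc.
M₁ = m₁ − 5 log₁₀ d₁ + 5 = 3.99 − 5.3559 + 5 = 3.6341.
M₂ = 6.90 − 4.8694 + 5 = 7.0306.
L₁/L₂ = 10^(0.4(M₂ − M₁)) = 10^(0.4 × 3.3965) = 10^1.35860 = 22.835.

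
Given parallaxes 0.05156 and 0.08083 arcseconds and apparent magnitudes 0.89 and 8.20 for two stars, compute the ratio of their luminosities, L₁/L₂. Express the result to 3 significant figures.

d₁ = 1/p₁ = 1/0.05156″ = 19.395 pc; d₂ = 1/p₂ = 1/0.08083″ = 12.372 pc.
M₁ = m₁ − 5 log₁₀ d₁ + 5 = 0.89 − 6.4384 + 5 = -0.5484.
M₂ = 8.20 − 5.4622 + 5 = 7.7378.
L₁/L₂ = 10^(0.4(M₂ − M₁)) = 10^(0.4 × 8.2862) = 10^3.31448 = 2062.9.

L₁/L₂ = 2060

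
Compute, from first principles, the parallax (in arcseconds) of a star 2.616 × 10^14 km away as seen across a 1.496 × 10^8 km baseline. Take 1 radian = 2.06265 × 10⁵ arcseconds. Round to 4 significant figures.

θ ≈ B/d = (1.496 × 10^8) / (2.616 × 10^14) = 5.7187 × 10^-7 rad.
In arcseconds: 5.7187 × 10^-7 × 206265 = 0.11796″.

0.1180 arcsec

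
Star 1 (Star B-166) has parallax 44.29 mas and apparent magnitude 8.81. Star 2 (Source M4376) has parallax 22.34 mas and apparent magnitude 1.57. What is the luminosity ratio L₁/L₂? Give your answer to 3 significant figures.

L₁/L₂ = 0.000323

d₁ = 1/p₁ = 1/0.04429″ = 22.578 pc; d₂ = 1/p₂ = 1/0.02234″ = 44.763 pc.
M₁ = m₁ − 5 log₁₀ d₁ + 5 = 8.81 − 6.7684 + 5 = 7.0416.
M₂ = 1.57 − 8.2546 + 5 = -1.6846.
L₁/L₂ = 10^(0.4(M₂ − M₁)) = 10^(0.4 × (-8.7262)) = 10^(-3.49048) = 0.00032324.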